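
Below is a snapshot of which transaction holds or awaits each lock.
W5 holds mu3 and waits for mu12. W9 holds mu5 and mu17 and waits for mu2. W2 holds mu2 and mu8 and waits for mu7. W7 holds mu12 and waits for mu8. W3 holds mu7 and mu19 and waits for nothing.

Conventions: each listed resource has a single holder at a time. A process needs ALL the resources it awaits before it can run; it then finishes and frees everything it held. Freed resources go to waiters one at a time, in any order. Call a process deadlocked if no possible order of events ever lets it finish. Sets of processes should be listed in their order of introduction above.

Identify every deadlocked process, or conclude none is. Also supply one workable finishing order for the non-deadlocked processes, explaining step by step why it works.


The deadlocked set is empty.
Key observation: no waiting chain loops back on itself — every chain ends at a process that waits on nothing, so everyone eventually runs.
One completion order for the rest: W3, W2, W7, W9, W5.
Walking it through:
  W3 waits on nothing -> runs at once and releases mu7 and mu19
  W2: everything it awaited (mu7) is free; runs, freeing mu2 and mu8
  W7: everything it awaited (mu8) is free; runs, freeing mu12
  W9: everything it awaited (mu2) is free; runs, freeing mu5 and mu17
  W5: everything it awaited (mu12) is free; runs, freeing mu3


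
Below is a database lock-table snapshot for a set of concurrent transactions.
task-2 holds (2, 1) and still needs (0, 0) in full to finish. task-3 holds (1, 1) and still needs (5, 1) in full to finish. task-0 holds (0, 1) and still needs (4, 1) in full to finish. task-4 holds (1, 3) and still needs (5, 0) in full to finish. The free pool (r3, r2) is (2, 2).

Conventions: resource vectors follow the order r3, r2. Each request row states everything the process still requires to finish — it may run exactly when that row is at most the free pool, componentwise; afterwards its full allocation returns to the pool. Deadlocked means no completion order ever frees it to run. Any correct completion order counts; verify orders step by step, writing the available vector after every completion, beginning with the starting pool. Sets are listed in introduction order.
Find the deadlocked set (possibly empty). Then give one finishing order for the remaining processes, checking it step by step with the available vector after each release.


The deadlocked set is task-3 and task-4.
Key observation: task-2, task-0 can finish, but then (4, 4) is all there is, and the blocked group's r3 demands exceed it.
The rest can finish in the order task-2, task-0. Walking it through:
  pool = (2, 2)
  task-2 needs (0, 0) <= (2, 2) -> finishes; pool += (2, 1) = (4, 3)
  task-0 needs (4, 1) <= (4, 3) -> finishes; pool += (0, 1) = (4, 4)
None of the blocked processes ever fits:
  task-3 still needs (5, 1) but only (4, 4) is free — short on r3
  task-4 still needs (5, 0) but only (4, 4) is free — short on r3


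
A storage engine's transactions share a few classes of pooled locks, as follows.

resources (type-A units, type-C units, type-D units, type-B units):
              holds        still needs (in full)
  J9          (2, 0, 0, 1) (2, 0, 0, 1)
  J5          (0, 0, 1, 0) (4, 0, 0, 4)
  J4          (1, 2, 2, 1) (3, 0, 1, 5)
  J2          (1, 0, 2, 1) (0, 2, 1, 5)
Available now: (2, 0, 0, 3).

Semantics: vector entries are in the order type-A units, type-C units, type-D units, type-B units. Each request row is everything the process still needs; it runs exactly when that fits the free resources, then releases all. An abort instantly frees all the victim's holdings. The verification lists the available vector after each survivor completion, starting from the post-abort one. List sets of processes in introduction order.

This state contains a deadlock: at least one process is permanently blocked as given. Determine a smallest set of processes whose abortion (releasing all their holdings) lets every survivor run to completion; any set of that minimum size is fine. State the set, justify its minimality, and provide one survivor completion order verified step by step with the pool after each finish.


Minimum abort set: J2.
Key observation: the deadlocked J4 becomes finishable only because J2 released (1, 0, 2, 1); it completes at step 3 below.
Why nothing smaller works: aborting no one leaves the state deadlocked as given.
The survivors complete as J9, J5, J4. Check, step by step (starting from the post-abort pool):
  pool = (3, 0, 2, 4)
  J9: need (2, 0, 0, 1) fits (3, 0, 2, 4); releases (2, 0, 0, 1), pool now (5, 0, 2, 5)
  J5: need (4, 0, 0, 4) fits (5, 0, 2, 5); releases (0, 0, 1, 0), pool now (5, 0, 3, 5)
  J4: need (3, 0, 1, 5) fits (5, 0, 3, 5); releases (1, 2, 2, 1), pool now (6, 2, 5, 6)


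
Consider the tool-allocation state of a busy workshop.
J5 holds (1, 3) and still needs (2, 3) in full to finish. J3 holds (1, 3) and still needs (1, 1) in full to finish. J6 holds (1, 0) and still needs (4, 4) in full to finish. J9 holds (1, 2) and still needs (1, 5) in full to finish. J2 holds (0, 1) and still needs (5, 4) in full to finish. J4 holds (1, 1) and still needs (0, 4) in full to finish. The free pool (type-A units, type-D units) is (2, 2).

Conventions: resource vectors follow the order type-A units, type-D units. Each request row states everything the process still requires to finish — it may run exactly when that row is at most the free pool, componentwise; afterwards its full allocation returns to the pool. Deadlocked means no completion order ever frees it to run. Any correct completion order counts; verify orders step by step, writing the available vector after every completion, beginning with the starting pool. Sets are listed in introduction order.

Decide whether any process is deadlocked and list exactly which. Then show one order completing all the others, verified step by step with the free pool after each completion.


Nothing here is deadlocked.
Key observation: beginning at J3, releases accumulate fast enough that every process eventually fits.
A valid finishing order for the others: J3, J5, J9, J2, J6, J4. Walking it through:
  pool = (2, 2)
  J3: need (1, 1) fits (2, 2); releases (1, 3), pool now (3, 5)
  J5: need (2, 3) fits (3, 5); releases (1, 3), pool now (4, 8)
  J9: need (1, 5) fits (4, 8); releases (1, 2), pool now (5, 10)
  J2: need (5, 4) fits (5, 10); releases (0, 1), pool now (5, 11)
  J6: need (4, 4) fits (5, 11); releases (1, 0), pool now (6, 11)
  J4: need (0, 4) fits (6, 11); releases (1, 1), pool now (7, 12)


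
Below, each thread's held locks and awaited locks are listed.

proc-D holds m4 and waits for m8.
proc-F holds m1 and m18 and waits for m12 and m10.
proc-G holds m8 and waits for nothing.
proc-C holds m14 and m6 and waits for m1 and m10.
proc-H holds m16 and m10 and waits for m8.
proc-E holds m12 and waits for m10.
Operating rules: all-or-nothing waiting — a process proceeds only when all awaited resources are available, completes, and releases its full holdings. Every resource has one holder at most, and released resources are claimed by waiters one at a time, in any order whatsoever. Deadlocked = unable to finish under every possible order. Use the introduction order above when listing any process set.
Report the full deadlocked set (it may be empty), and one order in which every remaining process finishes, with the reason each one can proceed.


The deadlocked set is empty.
Key observation: every chain of waits terminates; starting from the processes that wait on nothing, all the rest unlock in turn.
The rest can finish in the order proc-G, proc-H, proc-E, proc-F, proc-C, proc-D.
Walking it through:
  proc-G waits on nothing -> runs at once and releases m8
  proc-H: everything it awaited (m8) is free; runs, freeing m16 and m10
  proc-E: everything it awaited (m10) is free; runs, freeing m12
  proc-F: everything it awaited (m12 and m10) is free; runs, freeing m1 and m18
  proc-C: everything it awaited (m1 and m10) is free; runs, freeing m14 and m6
  proc-D: everything it awaited (m8) is free; runs, freeing m4


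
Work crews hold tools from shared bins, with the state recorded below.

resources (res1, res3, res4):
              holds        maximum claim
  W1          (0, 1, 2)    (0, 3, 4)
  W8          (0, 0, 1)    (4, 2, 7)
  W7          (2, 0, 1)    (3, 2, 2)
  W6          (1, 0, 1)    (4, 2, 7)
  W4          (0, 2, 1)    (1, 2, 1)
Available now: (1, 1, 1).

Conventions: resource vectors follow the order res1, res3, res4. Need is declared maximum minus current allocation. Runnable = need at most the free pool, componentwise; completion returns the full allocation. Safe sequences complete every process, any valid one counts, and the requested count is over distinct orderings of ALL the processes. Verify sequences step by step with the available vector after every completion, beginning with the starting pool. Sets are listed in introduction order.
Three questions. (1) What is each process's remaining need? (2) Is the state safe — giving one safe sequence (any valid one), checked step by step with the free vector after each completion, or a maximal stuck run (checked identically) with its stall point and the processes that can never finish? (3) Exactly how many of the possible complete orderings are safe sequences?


(1) Need matrix, components ordered res1, res3, res4:
  W1: (0, 2, 2)
  W8: (4, 2, 6)
  W7: (1, 2, 1)
  W6: (3, 2, 6)
  W4: (1, 0, 0)
(2) UNSAFE.
Key observation: even finishing W4, W1, W7 leaves just (3, 4, 5) free — too little res4 for any of the remaining processes.
The run W4, W1, W7 cannot be extended any further. Walking it through:
  pool = (1, 1, 1)
  run W4 (needs (1, 0, 0), free (1, 1, 1)); after release of (0, 2, 1) the pool is (1, 3, 2)
  run W1 (needs (0, 2, 2), free (1, 3, 2)); after release of (0, 1, 2) the pool is (1, 4, 4)
  run W7 (needs (1, 2, 1), free (1, 4, 4)); after release of (2, 0, 1) the pool is (3, 4, 5)
  blocked: W8 wants (4, 2, 6), pool (3, 4, 5) — not enough res1 and res4
  blocked: W6 wants (3, 2, 6), pool (3, 4, 5) — not enough res4
Permanently blocked: W8 and W6.
(3) Precisely 0 of the possible complete orderings are safe sequences.


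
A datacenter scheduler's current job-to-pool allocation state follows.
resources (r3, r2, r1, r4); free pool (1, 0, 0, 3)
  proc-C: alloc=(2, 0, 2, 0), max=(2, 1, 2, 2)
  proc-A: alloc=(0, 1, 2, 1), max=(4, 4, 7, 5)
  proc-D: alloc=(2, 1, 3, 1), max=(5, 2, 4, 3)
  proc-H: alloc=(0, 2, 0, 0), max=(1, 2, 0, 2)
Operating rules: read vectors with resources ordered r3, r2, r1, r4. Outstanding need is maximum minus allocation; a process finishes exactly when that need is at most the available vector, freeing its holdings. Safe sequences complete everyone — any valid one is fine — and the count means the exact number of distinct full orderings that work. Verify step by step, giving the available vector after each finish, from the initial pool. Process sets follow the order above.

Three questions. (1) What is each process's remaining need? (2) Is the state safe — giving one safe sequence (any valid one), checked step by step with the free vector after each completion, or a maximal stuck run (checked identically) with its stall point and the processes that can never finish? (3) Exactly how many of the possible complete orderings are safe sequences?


(1) Need matrix, components ordered r3, r2, r1, r4:
  proc-C: (0, 1, 0, 2)
  proc-A: (4, 3, 5, 4)
  proc-D: (3, 1, 1, 2)
  proc-H: (1, 0, 0, 2)
(2) The state is SAFE; one workable sequence: proc-H, proc-C, proc-D, proc-A.
Key observation: the order's first zero-slack moment is proc-H ((1, 0, 0, 2) needed, (1, 0, 0, 3) free — a requested resource with nothing to spare).
Check, step by step:
  pool = (1, 0, 0, 3)
  proc-H needs (1, 0, 0, 2) <= (1, 0, 0, 3) -> finishes; pool += (0, 2, 0, 0) = (1, 2, 0, 3)
  proc-C needs (0, 1, 0, 2) <= (1, 2, 0, 3) -> finishes; pool += (2, 0, 2, 0) = (3, 2, 2, 3)
  proc-D needs (3, 1, 1, 2) <= (3, 2, 2, 3) -> finishes; pool += (2, 1, 3, 1) = (5, 3, 5, 4)
  proc-A needs (4, 3, 5, 4) <= (5, 3, 5, 4) -> finishes; pool += (0, 1, 2, 1) = (5, 4, 7, 5)
(3) Precisely 1 of the possible complete orderings is a safe sequence.


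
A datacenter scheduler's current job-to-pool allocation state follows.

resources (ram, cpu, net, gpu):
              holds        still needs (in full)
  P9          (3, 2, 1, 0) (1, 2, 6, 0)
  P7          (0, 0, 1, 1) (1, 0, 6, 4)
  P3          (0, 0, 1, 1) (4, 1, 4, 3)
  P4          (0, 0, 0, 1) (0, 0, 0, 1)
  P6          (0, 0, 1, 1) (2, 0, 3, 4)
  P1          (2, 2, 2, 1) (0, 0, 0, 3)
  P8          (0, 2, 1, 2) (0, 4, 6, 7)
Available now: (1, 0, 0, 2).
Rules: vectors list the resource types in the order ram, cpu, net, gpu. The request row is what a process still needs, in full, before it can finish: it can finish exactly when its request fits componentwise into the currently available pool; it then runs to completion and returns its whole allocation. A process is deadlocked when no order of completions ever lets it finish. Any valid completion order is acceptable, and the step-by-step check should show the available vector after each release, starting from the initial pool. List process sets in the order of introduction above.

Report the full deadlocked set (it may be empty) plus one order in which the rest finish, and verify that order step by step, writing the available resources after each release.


Deadlocked set: P9, P7, P3, P6 and P8.
Key observation: after P4, P1 complete, (3, 2, 2, 4) is the best the pool ever gets, yet each leftover process wants more net.
A valid finishing order for the others: P4, P1. Walking it through:
  pool = (1, 0, 0, 2)
  P4 needs (0, 0, 0, 1) <= (1, 0, 0, 2) -> finishes; pool += (0, 0, 0, 1) = (1, 0, 0, 3)
  P1 needs (0, 0, 0, 3) <= (1, 0, 0, 3) -> finishes; pool += (2, 2, 2, 1) = (3, 2, 2, 4)
The blocked processes can never fit:
  P9 cannot run: need (1, 2, 6, 0) vs free (3, 2, 2, 4) (insufficient net)
  P7 cannot run: need (1, 0, 6, 4) vs free (3, 2, 2, 4) (insufficient net)
  P3 cannot run: need (4, 1, 4, 3) vs free (3, 2, 2, 4) (insufficient ram and net)
  P6 cannot run: need (2, 0, 3, 4) vs free (3, 2, 2, 4) (insufficient net)
  P8 cannot run: need (0, 4, 6, 7) vs free (3, 2, 2, 4) (insufficient cpu, net and gpu)


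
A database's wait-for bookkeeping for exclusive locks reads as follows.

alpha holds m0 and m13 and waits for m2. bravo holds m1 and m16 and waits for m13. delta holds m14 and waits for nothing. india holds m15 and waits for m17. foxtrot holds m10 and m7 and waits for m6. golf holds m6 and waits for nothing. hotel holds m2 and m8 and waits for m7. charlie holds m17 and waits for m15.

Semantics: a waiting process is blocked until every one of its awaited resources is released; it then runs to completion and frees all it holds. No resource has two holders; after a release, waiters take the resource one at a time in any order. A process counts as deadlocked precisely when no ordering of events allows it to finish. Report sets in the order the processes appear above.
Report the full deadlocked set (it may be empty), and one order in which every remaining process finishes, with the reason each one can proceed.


The deadlocked set is india and charlie.
Key observation: nobody on the ring india -> charlie -> india can start until another member finishes, which never happens; no other process is dragged down with it.
The rest can finish in the order golf, foxtrot, hotel, alpha, delta, bravo.
Check, step by step:
  golf waits on nothing -> runs at once and releases m6
  foxtrot waits on m6 — all released -> runs and releases m10 and m7
  hotel waits on m7 — all released -> runs and releases m2 and m8
  alpha waits on m2 — all released -> runs and releases m0 and m13
  delta waits on nothing -> runs at once and releases m14
  bravo waits on m13 — all released -> runs and releases m1 and m16


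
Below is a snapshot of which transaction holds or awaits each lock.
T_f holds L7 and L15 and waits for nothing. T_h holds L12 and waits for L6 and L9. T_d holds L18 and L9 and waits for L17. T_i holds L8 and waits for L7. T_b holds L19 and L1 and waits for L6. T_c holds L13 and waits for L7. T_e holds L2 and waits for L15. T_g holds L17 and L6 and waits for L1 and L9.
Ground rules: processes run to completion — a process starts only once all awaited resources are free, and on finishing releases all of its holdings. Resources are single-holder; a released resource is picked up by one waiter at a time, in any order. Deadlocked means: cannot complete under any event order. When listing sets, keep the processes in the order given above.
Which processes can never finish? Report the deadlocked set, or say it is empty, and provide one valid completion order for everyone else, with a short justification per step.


Deadlocked set: T_h, T_d, T_b and T_g.
Key observation: the wait chain closes on itself along T_d -> T_g -> T_d; T_b is caught in further circular waits and T_h waits into the deadlock from upstream.
One completion order for the rest: T_f, T_c, T_e, T_i.
Step-by-step check:
  T_f: no waits; runs immediately, freeing L7 and L15
  run T_c (all its waits — L7 — are resolved); releases L13
  run T_e (all its waits — L15 — are resolved); releases L2
  run T_i (all its waits — L7 — are resolved); releases L8


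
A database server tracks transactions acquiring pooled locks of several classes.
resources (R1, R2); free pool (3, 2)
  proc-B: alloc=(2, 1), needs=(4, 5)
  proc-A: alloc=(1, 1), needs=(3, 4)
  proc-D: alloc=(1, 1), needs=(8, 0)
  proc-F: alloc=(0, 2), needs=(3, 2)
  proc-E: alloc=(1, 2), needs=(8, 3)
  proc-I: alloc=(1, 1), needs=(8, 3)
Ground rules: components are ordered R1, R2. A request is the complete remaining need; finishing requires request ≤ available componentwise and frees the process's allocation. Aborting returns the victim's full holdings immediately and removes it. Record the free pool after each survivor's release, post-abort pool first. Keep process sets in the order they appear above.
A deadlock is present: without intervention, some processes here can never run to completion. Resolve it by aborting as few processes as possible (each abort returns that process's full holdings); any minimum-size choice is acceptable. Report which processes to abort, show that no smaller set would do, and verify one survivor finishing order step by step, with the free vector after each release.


The answer: abort proc-E and proc-I.
Key observation: proc-D had no path to completion before; after the abort of proc-E and proc-I ((2, 3) returned), step 4 is where it fits.
No one abort is enough; case by case: proc-B alone leaves proc-D blocked (short on R1); proc-A alone leaves proc-D blocked (short on R1); proc-D alone leaves proc-E blocked (short on R1); proc-F alone leaves proc-D blocked (short on R1); proc-E alone leaves proc-D blocked (short on R1); proc-I alone leaves proc-D blocked (short on R1).
The survivors complete as proc-F, proc-B, proc-A, proc-D. Check, step by step (starting from the post-abort pool):
  pool = (5, 5)
  proc-F: need (3, 2) fits (5, 5); releases (0, 2), pool now (5, 7)
  proc-B: need (4, 5) fits (5, 7); releases (2, 1), pool now (7, 8)
  proc-A: need (3, 4) fits (7, 8); releases (1, 1), pool now (8, 9)
  proc-D: need (8, 0) fits (8, 9); releases (1, 1), pool now (9, 10)


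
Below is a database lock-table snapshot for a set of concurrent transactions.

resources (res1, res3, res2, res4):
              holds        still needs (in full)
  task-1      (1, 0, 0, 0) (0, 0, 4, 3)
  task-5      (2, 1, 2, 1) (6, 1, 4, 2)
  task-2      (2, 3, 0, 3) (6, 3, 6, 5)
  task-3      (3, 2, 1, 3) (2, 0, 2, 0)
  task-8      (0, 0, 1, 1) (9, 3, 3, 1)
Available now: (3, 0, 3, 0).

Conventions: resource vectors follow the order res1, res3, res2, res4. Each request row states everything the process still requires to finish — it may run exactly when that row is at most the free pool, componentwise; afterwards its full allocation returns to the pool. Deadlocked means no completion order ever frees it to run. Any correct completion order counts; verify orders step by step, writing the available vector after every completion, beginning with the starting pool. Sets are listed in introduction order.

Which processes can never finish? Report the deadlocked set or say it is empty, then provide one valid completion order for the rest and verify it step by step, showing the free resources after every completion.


No process is deadlocked.
Key observation: task-3 fits the free pool immediately, and its release cascades until everyone finishes.
A valid finishing order for the others: task-3, task-1, task-5, task-8, task-2. Check, step by step:
  pool = (3, 0, 3, 0)
  task-3: need (2, 0, 2, 0) fits (3, 0, 3, 0); releases (3, 2, 1, 3), pool now (6, 2, 4, 3)
  task-1: need (0, 0, 4, 3) fits (6, 2, 4, 3); releases (1, 0, 0, 0), pool now (7, 2, 4, 3)
  task-5: need (6, 1, 4, 2) fits (7, 2, 4, 3); releases (2, 1, 2, 1), pool now (9, 3, 6, 4)
  task-8: need (9, 3, 3, 1) fits (9, 3, 6, 4); releases (0, 0, 1, 1), pool now (9, 3, 7, 5)
  task-2: need (6, 3, 6, 5) fits (9, 3, 7, 5); releases (2, 3, 0, 3), pool now (11, 6, 7, 8)


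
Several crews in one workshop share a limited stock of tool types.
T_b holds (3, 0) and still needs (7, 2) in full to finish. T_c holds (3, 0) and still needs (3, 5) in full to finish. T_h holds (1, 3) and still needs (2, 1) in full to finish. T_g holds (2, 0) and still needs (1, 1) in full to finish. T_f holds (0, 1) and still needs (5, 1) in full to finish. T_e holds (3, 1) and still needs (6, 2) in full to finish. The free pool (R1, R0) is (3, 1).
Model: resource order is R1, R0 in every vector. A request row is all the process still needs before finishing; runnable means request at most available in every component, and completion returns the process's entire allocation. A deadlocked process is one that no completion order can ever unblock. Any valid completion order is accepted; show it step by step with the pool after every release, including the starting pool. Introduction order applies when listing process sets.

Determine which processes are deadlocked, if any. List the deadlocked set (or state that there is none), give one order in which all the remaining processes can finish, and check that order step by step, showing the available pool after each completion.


Nothing here is deadlocked.
Key observation: there is always a runnable process — T_g first — so the state unwinds completely.
The rest can finish in the order T_g, T_h, T_f, T_e, T_b, T_c. Walking it through:
  pool = (3, 1)
  T_g: need (1, 1) fits (3, 1); releases (2, 0), pool now (5, 1)
  T_h: need (2, 1) fits (5, 1); releases (1, 3), pool now (6, 4)
  T_f: need (5, 1) fits (6, 4); releases (0, 1), pool now (6, 5)
  T_e: need (6, 2) fits (6, 5); releases (3, 1), pool now (9, 6)
  T_b: need (7, 2) fits (9, 6); releases (3, 0), pool now (12, 6)
  T_c: need (3, 5) fits (12, 6); releases (3, 0), pool now (15, 6)


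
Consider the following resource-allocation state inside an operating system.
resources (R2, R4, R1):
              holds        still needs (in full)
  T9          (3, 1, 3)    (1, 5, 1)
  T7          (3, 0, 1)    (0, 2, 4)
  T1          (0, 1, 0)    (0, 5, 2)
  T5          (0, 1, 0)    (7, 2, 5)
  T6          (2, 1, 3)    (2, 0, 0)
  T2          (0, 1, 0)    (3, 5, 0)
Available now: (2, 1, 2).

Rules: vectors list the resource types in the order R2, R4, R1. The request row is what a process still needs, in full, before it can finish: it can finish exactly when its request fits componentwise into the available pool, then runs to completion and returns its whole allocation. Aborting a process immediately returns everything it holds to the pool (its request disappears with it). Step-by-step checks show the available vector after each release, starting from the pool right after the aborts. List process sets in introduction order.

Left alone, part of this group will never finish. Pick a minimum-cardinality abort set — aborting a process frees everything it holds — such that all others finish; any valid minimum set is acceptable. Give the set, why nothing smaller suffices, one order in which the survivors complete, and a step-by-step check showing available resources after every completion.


Abort T1 and T2.
Key observation: T9 could never have finished before the abort; with (0, 2, 0) returned by T1 and T2, it fits at step 4.
No one abort is enough; case by case: T9 alone leaves T1 blocked (short on R4); T7 alone leaves T9 blocked (short on R4); T1 alone leaves T9 blocked (short on R4); T5 alone leaves T9 blocked (short on R4); T6 alone leaves T9 blocked (short on R4); T2 alone leaves T9 blocked (short on R4).
One survivor order: T6, T7, T5, T9. Walking it through (post-abort pool first):
  pool = (2, 3, 2)
  T6 needs (2, 0, 0) <= (2, 3, 2) -> finishes; pool += (2, 1, 3) = (4, 4, 5)
  T7 needs (0, 2, 4) <= (4, 4, 5) -> finishes; pool += (3, 0, 1) = (7, 4, 6)
  T5 needs (7, 2, 5) <= (7, 4, 6) -> finishes; pool += (0, 1, 0) = (7, 5, 6)
  T9 needs (1, 5, 1) <= (7, 5, 6) -> finishes; pool += (3, 1, 3) = (10, 6, 9)


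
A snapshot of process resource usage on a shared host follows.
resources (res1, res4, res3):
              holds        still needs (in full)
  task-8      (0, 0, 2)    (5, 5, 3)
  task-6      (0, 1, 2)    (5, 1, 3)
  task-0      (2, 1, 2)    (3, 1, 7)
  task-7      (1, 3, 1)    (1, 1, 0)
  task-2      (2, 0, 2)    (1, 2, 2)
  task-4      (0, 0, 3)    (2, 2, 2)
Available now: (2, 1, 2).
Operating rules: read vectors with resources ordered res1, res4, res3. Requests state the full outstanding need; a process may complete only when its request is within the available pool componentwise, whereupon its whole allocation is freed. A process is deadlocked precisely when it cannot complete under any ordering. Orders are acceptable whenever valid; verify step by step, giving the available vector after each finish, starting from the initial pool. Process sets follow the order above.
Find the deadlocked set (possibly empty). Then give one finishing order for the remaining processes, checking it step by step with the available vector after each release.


No process is deadlocked.
Key observation: task-7 fits the free pool immediately, and its release cascades until everyone finishes.
One completion order for the rest: task-7, task-2, task-6, task-0, task-4, task-8. Verifying each step:
  pool = (2, 1, 2)
  run task-7 (needs (1, 1, 0), free (2, 1, 2)); after release of (1, 3, 1) the pool is (3, 4, 3)
  run task-2 (needs (1, 2, 2), free (3, 4, 3)); after release of (2, 0, 2) the pool is (5, 4, 5)
  run task-6 (needs (5, 1, 3), free (5, 4, 5)); after release of (0, 1, 2) the pool is (5, 5, 7)
  run task-0 (needs (3, 1, 7), free (5, 5, 7)); after release of (2, 1, 2) the pool is (7, 6, 9)
  run task-4 (needs (2, 2, 2), free (7, 6, 9)); after release of (0, 0, 3) the pool is (7, 6, 12)
  run task-8 (needs (5, 5, 3), free (7, 6, 12)); after release of (0, 0, 2) the pool is (7, 6, 14)


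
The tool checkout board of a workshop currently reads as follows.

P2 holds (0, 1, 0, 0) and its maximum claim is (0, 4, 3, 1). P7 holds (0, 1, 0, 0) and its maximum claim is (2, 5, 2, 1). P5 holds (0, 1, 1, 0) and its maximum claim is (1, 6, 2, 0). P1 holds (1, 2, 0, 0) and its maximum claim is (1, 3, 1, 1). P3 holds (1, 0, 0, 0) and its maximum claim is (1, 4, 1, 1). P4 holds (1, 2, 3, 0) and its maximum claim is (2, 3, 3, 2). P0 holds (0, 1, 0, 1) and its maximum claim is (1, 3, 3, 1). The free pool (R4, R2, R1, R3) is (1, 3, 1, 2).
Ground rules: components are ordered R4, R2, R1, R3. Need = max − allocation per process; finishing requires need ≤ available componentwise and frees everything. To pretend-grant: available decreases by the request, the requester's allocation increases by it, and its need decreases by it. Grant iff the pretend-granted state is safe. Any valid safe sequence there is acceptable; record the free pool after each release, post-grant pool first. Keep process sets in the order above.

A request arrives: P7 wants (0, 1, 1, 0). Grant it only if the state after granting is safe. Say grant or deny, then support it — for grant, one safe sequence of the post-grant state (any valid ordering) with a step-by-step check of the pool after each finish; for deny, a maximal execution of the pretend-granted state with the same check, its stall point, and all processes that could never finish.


GRANT. The post-grant state is safe; one safe sequence: P4, P3, P0, P7, P5, P1, P2.
Key observation: (1, 2, 0, 2) free after granting still covers P4 first, and each release covers the next.
Check on the post-grant state, step by step:
  pool = (1, 2, 0, 2)
  P4: need (1, 1, 0, 2) fits (1, 2, 0, 2); releases (1, 2, 3, 0), pool now (2, 4, 3, 2)
  P3: need (0, 4, 1, 1) fits (2, 4, 3, 2); releases (1, 0, 0, 0), pool now (3, 4, 3, 2)
  P0: need (1, 2, 3, 0) fits (3, 4, 3, 2); releases (0, 1, 0, 1), pool now (3, 5, 3, 3)
  P7: need (2, 3, 1, 1) fits (3, 5, 3, 3); releases (0, 2, 1, 0), pool now (3, 7, 4, 3)
  P5: need (1, 5, 1, 0) fits (3, 7, 4, 3); releases (0, 1, 1, 0), pool now (3, 8, 5, 3)
  P1: need (0, 1, 1, 1) fits (3, 8, 5, 3); releases (1, 2, 0, 0), pool now (4, 10, 5, 3)
  P2: need (0, 3, 3, 1) fits (4, 10, 5, 3); releases (0, 1, 0, 0), pool now (4, 11, 5, 3)


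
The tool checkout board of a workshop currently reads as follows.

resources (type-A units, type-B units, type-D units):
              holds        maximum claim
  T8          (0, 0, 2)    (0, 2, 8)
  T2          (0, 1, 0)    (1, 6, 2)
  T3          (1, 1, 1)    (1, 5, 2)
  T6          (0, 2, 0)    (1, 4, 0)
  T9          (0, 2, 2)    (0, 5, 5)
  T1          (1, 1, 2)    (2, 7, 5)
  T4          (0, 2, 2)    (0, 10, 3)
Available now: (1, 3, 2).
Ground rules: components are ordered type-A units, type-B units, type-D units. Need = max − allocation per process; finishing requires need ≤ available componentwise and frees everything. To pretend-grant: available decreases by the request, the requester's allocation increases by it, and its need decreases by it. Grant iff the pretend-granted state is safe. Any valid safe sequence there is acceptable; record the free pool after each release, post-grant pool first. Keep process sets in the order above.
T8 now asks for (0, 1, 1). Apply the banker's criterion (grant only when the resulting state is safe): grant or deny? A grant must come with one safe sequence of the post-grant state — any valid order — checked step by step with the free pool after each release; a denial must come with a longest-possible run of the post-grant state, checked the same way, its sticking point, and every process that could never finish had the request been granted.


DENY: after the grant no complete ordering would exist.
Key observation: after T6, T3, T2 the pool peaks at (2, 6, 2), and each blocked process is short somewhere: T8 on type-D units; T9 on type-D units; T1 on type-D units; T4 on type-B units.
After a pretend grant, a maximal execution: T6, T3, T2 — then nothing else fits. Verifying each step:
  pool = (1, 2, 1)
  T6 needs (1, 2, 0) <= (1, 2, 1) -> finishes; pool += (0, 2, 0) = (1, 4, 1)
  T3 needs (0, 4, 1) <= (1, 4, 1) -> finishes; pool += (1, 1, 1) = (2, 5, 2)
  T2 needs (1, 5, 2) <= (2, 5, 2) -> finishes; pool += (0, 1, 0) = (2, 6, 2)
  T8 still needs (0, 1, 5) but only (2, 6, 2) is free — short on type-D units
  T9 still needs (0, 3, 3) but only (2, 6, 2) is free — short on type-D units
  T1 still needs (1, 6, 3) but only (2, 6, 2) is free — short on type-D units
  T4 still needs (0, 8, 1) but only (2, 6, 2) is free — short on type-B units
Post-grant, the permanently blocked set is T8, T9, T1 and T4.


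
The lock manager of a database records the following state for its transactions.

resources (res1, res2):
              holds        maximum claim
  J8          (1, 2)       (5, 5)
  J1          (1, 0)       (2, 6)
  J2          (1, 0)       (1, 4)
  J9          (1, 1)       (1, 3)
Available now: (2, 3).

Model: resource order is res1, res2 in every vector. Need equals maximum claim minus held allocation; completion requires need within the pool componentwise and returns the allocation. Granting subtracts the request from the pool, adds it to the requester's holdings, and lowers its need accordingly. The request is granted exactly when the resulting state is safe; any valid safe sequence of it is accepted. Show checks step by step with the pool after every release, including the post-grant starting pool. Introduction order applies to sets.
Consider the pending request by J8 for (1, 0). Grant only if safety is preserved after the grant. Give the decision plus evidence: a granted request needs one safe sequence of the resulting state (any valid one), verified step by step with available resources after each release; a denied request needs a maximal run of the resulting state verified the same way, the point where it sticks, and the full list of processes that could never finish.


GRANT — the state after the grant stays safe, e.g. via J9, J2, J8, J1.
Key observation: even at the reduced pool (1, 3), J9 fits immediately, so safety survives the grant.
Step-by-step check of the post-grant state:
  pool = (1, 3)
  J9 needs (0, 2) <= (1, 3) -> finishes; pool += (1, 1) = (2, 4)
  J2 needs (0, 4) <= (2, 4) -> finishes; pool += (1, 0) = (3, 4)
  J8 needs (3, 3) <= (3, 4) -> finishes; pool += (2, 2) = (5, 6)
  J1 needs (1, 6) <= (5, 6) -> finishes; pool += (1, 0) = (6, 6)


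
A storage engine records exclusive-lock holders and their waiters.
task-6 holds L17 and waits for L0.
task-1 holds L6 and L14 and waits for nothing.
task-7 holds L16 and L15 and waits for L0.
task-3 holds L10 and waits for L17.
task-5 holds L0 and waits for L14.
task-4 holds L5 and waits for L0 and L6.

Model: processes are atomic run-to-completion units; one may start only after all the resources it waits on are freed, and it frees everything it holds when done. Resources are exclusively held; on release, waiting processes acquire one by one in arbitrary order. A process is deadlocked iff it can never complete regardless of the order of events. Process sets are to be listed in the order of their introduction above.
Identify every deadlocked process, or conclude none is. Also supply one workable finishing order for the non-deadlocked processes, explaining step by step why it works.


Nothing here is deadlocked.
Key observation: there is no circular wait here — follow any chain and it reaches a process that is free to run now.
The rest can finish in the order task-1, task-5, task-4, task-6, task-7, task-3.
Check, step by step:
  task-1 waits on nothing -> runs at once and releases L6 and L14
  run task-5 (all its waits — L14 — are resolved); releases L0
  run task-4 (all its waits — L0 and L6 — are resolved); releases L5
  run task-6 (all its waits — L0 — are resolved); releases L17
  run task-7 (all its waits — L0 — are resolved); releases L16 and L15
  run task-3 (all its waits — L17 — are resolved); releases L10


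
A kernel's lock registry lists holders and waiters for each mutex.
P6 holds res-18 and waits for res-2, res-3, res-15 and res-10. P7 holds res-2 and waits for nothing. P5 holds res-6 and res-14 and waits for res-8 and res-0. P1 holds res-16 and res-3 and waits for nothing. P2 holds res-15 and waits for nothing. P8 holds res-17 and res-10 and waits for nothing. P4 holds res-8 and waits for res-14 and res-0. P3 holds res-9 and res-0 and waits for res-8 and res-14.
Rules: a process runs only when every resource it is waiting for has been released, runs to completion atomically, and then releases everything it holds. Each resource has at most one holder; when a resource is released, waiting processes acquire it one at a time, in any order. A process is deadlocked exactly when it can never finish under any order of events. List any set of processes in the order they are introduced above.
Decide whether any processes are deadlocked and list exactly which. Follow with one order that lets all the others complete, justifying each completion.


Deadlocked: P5, P4 and P3.
Key observation: the waits loop around P5 -> P4 -> P5 with no way out; P3 is caught in further circular waits.
One completion order for the rest: P7, P1, P2, P8, P6.
Verifying each step:
  run P7 (it waits on nothing); releases res-2
  run P1 (it waits on nothing); releases res-16 and res-3
  run P2 (it waits on nothing); releases res-15
  run P8 (it waits on nothing); releases res-17 and res-10
  run P6 (all its waits — res-2, res-3, res-15 and res-10 — are resolved); releases res-18


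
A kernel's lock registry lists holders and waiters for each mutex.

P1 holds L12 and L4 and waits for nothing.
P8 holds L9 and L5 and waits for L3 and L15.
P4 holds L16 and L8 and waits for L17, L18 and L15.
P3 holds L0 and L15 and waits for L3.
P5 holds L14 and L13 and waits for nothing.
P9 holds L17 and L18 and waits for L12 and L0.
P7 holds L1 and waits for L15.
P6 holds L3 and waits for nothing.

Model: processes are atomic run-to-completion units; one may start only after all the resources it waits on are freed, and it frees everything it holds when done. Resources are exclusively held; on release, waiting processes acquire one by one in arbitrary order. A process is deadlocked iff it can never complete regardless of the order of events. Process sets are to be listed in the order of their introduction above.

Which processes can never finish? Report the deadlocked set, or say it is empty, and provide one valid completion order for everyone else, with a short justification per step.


Nothing here is deadlocked.
Key observation: no waiting chain loops back on itself — every chain ends at a process that waits on nothing, so everyone eventually runs.
The rest can finish in the order P6, P3, P1, P9, P8, P7, P5, P4.
Check, step by step:
  P6: no waits; runs immediately, freeing L3
  run P3 (all its waits — L3 — are resolved); releases L0 and L15
  P1: no waits; runs immediately, freeing L12 and L4
  run P9 (all its waits — L12 and L0 — are resolved); releases L17 and L18
  run P8 (all its waits — L3 and L15 — are resolved); releases L9 and L5
  run P7 (all its waits — L15 — are resolved); releases L1
  P5: no waits; runs immediately, freeing L14 and L13
  run P4 (all its waits — L17, L18 and L15 — are resolved); releases L16 and L8


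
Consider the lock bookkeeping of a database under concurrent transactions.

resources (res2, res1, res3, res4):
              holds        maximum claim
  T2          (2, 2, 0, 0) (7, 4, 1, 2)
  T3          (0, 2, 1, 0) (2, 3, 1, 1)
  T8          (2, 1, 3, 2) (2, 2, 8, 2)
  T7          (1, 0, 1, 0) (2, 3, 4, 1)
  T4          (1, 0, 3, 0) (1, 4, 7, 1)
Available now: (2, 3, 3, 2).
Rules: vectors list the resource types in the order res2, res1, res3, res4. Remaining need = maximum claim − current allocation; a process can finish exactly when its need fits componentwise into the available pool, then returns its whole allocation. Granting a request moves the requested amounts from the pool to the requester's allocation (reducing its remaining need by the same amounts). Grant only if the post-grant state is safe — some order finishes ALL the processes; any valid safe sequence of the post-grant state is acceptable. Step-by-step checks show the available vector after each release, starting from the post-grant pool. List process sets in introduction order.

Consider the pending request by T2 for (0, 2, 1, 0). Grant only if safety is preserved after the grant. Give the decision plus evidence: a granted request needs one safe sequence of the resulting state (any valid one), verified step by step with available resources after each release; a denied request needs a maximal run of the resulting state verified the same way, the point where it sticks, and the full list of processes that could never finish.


DENY: after the grant no complete ordering would exist.
Key observation: after T3, T7 the pool peaks at (3, 3, 4, 2), and each blocked process is short somewhere: T2 on res2; T8 on res3; T4 on res1.
After a pretend grant, a maximal execution: T3, T7 — then nothing else fits. Walking it through:
  pool = (2, 1, 2, 2)
  run T3 (needs (2, 1, 0, 1), free (2, 1, 2, 2)); after release of (0, 2, 1, 0) the pool is (2, 3, 3, 2)
  run T7 (needs (1, 3, 3, 1), free (2, 3, 3, 2)); after release of (1, 0, 1, 0) the pool is (3, 3, 4, 2)
  blocked: T2 wants (5, 0, 0, 2), pool (3, 3, 4, 2) — not enough res2
  blocked: T8 wants (0, 1, 5, 0), pool (3, 3, 4, 2) — not enough res3
  blocked: T4 wants (0, 4, 4, 1), pool (3, 3, 4, 2) — not enough res1
Post-grant, the permanently blocked set is T2, T8 and T4.
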